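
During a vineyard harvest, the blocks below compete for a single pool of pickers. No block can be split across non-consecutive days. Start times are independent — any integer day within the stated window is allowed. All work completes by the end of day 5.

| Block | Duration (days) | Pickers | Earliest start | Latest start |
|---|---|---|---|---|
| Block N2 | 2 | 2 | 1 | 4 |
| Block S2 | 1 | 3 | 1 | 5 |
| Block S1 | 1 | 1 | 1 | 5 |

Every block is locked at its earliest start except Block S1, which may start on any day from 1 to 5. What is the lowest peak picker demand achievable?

Block S1@1: d1:6  d2:2  d3:0  d4:0  d5:0 → peak 6
Block S1@2: d1:5  d2:3  d3:0  d4:0  d5:0 → peak 5
Block S1@3: d1:5  d2:2  d3:1  d4:0  d5:0 → peak 5
Block S1@4: d1:5  d2:2  d3:0  d4:1  d5:0 → peak 5
Block S1@5: d1:5  d2:2  d3:0  d4:0  d5:1 → peak 5
Best is Block S1@2, peak 5.

5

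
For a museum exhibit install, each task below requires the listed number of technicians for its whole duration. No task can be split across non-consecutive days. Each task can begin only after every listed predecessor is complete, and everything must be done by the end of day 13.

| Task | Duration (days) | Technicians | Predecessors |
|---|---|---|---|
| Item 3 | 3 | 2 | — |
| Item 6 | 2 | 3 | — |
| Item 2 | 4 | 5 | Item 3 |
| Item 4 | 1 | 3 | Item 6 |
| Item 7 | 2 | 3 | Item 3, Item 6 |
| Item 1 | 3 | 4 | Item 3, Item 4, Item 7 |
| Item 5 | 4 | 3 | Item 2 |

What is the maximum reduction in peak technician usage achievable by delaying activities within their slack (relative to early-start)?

Early-start peak: d1:5  d2:5  d3:5  d4:8  d5:8  d6:9  d7:9  d8:7  d9:3  d10:3  d11:3  d12:0  d13:0 ⇒ 9.
Leveled (Item 3@1, Item 6@1, Item 2@4, Item 4@3, Item 7@8, Item 1@10, Item 5@8): d1:5  d2:5  d3:5  d4:5  d5:5  d6:5  d7:5  d8:6  d9:6  d10:7  d11:7  d12:4  d13:0 ⇒ 7.
Reduction 9 − 7 = 2.

2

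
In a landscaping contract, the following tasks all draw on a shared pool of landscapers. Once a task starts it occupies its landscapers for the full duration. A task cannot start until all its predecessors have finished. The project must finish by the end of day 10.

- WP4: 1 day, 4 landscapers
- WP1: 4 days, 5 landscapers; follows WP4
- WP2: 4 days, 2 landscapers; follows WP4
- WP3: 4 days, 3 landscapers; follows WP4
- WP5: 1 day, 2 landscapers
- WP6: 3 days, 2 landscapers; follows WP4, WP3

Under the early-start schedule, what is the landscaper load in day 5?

10

At early start, day 5 has: WP1, WP2, WP3.
Demand: 5 + 2 + 3 = 10.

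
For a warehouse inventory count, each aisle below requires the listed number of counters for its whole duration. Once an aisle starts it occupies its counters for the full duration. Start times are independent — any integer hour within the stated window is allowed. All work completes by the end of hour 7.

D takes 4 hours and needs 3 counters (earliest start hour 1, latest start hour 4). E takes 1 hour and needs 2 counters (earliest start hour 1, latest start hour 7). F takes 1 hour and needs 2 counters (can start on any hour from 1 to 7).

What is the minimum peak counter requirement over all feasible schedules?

Early-start (D@1, E@1, F@1) gives peak 7: h1:7  h2:3  h3:3  h4:3  h5:0  h6:0  h7:0.
Shift E→5, F→6.
Schedule D@1, E@5, F@6: h1:3  h2:3  h3:3  h4:3  h5:2  h6:2  h7:0 — peak 3.
Total counter-hours = 16 over 7 hours ⇒ peak ≥ ⌈16/7⌉ = 3, so 3 is optimal.

3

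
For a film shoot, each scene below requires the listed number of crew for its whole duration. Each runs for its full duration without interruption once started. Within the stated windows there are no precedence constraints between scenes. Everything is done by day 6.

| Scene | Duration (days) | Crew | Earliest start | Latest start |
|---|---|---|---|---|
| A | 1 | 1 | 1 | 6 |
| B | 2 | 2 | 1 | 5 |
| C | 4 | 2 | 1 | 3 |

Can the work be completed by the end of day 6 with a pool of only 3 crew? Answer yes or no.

Schedule A@1, B@1, C@3: d1:3  d2:2  d3:2  d4:2  d5:2  d6:2 — peak 3 ≤ 3.

yes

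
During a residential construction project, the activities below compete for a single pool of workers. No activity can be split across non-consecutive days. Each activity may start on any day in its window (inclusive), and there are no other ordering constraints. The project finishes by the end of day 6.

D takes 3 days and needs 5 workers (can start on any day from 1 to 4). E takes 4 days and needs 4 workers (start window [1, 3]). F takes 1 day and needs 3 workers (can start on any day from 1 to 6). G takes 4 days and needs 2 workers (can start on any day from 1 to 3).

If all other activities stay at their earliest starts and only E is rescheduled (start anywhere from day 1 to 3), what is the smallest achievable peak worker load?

11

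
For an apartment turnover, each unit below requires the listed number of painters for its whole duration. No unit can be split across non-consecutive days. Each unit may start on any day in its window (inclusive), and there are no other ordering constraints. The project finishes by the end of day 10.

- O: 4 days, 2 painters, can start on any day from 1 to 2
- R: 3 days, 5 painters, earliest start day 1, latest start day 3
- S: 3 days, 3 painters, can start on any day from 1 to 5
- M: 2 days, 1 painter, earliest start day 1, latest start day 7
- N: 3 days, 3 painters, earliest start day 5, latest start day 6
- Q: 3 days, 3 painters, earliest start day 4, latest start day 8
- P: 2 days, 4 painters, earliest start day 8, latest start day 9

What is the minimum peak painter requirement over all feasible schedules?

7

Early-start (O@1, R@1, S@1, M@1, N@5, Q@4, P@8) gives peak 11: d1:11  d2:11  d3:10  d4:5  d5:6  d6:6  d7:3  d8:4  d9:4  d10:0.
Shift S→4, M→4, Q→7.
Schedule O@1, R@1, S@4, M@4, N@5, Q@7, P@8: d1:7  d2:7  d3:7  d4:6  d5:7  d6:6  d7:6  d8:7  d9:7  d10:0 — peak 7.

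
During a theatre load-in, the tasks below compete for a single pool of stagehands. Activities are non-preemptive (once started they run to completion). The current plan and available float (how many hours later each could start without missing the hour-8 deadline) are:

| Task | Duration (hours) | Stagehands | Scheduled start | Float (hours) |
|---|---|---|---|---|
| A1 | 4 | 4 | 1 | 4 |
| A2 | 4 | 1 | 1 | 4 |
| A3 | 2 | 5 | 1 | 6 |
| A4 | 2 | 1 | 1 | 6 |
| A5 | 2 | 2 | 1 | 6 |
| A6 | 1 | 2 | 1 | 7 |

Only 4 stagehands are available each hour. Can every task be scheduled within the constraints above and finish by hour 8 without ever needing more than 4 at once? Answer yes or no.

Total stagehand-hours = 38; over 8 hours the average is 38/8 > 4, so some hour must exceed 4.

no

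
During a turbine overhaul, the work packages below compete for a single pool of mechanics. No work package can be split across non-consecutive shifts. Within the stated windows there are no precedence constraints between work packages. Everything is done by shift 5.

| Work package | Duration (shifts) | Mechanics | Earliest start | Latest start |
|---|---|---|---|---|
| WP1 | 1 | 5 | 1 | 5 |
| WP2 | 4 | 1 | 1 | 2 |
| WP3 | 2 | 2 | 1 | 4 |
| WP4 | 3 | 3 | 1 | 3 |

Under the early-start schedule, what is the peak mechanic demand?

11

Early-start schedule: WP1@1, WP2@1, WP3@1, WP4@1.
Load per shift: shift 1: 11, shift 2: 6, shift 3: 4, shift 4: 1, shift 5: 0.
Peak is 11.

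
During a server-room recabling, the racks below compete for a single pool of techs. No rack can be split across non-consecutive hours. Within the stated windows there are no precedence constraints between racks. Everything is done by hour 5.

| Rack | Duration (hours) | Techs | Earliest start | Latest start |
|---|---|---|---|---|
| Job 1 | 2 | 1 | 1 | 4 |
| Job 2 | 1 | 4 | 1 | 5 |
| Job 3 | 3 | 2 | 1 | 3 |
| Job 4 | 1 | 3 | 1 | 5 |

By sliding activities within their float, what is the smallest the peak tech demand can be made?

4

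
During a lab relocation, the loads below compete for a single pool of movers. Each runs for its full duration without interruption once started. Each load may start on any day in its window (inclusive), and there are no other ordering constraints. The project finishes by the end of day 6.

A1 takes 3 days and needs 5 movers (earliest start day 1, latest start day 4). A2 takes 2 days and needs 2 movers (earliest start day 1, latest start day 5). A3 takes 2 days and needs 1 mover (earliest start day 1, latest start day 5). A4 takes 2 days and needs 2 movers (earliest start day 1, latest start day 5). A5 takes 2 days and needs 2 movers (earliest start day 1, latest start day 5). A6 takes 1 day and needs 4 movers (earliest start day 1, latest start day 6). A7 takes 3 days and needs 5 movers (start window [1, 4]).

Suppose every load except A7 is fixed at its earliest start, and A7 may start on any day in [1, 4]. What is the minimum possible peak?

16

A7@1: d1:21  d2:17  d3:10  d4:0  d5:0  d6:0 → peak 21
A7@2: d1:16  d2:17  d3:10  d4:5  d5:0  d6:0 → peak 17
A7@3: d1:16  d2:12  d3:10  d4:5  d5:5  d6:0 → peak 16
A7@4: d1:16  d2:12  d3:5  d4:5  d5:5  d6:5 → peak 16
Best is A7@3, peak 16.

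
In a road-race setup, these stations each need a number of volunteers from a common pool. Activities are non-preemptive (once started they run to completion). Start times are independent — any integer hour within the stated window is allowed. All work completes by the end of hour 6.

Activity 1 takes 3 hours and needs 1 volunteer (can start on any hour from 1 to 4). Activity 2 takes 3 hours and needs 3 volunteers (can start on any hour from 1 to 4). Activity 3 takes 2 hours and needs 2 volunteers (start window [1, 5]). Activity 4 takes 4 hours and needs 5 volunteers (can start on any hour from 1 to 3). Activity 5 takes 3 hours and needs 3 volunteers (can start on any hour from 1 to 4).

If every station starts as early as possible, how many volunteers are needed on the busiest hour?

14

Early-start schedule: Activity 1@1, Activity 2@1, Activity 3@1, Activity 4@1, Activity 5@1.
Load per hour: hour 1: 14, hour 2: 14, hour 3: 12, hour 4: 5, hour 5: 0, hour 6: 0.
Peak is 14.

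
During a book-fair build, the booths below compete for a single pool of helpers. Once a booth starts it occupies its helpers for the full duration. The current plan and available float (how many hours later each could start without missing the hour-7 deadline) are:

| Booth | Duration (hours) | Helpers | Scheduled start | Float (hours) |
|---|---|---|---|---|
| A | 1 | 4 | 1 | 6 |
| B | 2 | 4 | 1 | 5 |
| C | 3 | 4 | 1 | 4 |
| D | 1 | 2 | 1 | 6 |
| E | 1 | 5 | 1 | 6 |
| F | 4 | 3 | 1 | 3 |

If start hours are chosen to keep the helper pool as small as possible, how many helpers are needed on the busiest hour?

Early-start (A@1, B@1, C@1, D@1, E@1, F@1) gives peak 22: h1:22  h2:11  h3:7  h4:3  h5:0  h6:0  h7:0.
Shift B→2, C→4, E→7, F→2.
Schedule A@1, B@2, C@4, D@1, E@7, F@2: h1:6  h2:7  h3:7  h4:7  h5:7  h6:4  h7:5 — peak 7.
Total helper-hours = 43 over 7 hours ⇒ peak ≥ ⌈43/7⌉ = 7, so 7 is optimal.

7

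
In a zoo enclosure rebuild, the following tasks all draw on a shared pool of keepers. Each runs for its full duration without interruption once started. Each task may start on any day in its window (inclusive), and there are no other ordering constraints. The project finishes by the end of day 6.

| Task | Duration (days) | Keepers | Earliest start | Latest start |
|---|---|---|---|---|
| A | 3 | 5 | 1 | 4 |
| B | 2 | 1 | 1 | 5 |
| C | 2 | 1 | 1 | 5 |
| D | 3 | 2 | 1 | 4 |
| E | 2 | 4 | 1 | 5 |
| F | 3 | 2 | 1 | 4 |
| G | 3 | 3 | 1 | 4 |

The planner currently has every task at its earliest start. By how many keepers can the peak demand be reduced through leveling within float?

9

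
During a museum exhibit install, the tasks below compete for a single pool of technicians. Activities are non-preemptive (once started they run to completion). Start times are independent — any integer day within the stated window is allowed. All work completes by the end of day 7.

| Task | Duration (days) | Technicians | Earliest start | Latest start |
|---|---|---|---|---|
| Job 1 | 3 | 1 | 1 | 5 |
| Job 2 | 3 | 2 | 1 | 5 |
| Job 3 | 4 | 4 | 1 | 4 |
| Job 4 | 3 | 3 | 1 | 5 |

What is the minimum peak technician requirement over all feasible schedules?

Early-start (Job 1@1, Job 2@1, Job 3@1, Job 4@1) gives peak 10: d1:10  d2:10  d3:10  d4:4  d5:0  d6:0  d7:0.
Shift Job 2→5, Job 4→5.
Schedule Job 1@1, Job 2@5, Job 3@1, Job 4@5: d1:5  d2:5  d3:5  d4:4  d5:5  d6:5  d7:5 — peak 5.
Total technician-days = 34 over 7 days ⇒ peak ≥ ⌈34/7⌉ = 5, so 5 is optimal.

5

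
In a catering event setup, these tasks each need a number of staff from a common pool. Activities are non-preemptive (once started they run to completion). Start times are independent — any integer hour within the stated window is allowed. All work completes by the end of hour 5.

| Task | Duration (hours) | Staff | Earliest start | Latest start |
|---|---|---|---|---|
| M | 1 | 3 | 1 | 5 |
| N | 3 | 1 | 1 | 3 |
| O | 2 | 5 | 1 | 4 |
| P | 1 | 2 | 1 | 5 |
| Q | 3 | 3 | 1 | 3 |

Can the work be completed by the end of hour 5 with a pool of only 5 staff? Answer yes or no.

no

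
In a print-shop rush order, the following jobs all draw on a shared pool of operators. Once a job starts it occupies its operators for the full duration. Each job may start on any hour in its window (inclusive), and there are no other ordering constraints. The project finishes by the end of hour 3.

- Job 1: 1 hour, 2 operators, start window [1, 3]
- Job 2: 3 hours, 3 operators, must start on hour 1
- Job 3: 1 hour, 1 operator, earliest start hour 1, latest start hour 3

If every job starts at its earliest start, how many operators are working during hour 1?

At early start, hour 1 has: Job 1, Job 2, Job 3.
Demand: 2 + 3 + 1 = 6.

6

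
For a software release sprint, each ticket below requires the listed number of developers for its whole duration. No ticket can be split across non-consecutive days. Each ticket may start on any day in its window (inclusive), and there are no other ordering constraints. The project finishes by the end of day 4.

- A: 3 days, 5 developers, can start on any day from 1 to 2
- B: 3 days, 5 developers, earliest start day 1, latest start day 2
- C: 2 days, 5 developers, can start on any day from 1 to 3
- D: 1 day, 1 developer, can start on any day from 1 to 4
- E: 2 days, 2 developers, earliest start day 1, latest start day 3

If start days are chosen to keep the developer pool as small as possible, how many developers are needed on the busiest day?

15

Early-start (A@1, B@1, C@1, D@1, E@1) gives peak 18: d1:18  d2:17  d3:10  d4:0.
Shift D→3, E→3.
Schedule A@1, B@1, C@1, D@3, E@3: d1:15  d2:15  d3:13  d4:2 — peak 15.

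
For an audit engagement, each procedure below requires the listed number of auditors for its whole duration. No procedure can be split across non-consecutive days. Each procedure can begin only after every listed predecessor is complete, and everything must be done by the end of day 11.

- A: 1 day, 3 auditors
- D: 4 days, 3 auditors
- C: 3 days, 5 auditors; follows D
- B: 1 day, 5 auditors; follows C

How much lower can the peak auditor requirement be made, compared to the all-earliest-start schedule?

Early-start peak: d1:6  d2:3  d3:3  d4:3  d5:5  d6:5  d7:5  d8:5  d9:0  d10:0  d11:0 ⇒ 6.
Leveled (A@1, D@2, C@6, B@9): d1:3  d2:3  d3:3  d4:3  d5:3  d6:5  d7:5  d8:5  d9:5  d10:0  d11:0 ⇒ 5.
Reduction 6 − 5 = 1.

1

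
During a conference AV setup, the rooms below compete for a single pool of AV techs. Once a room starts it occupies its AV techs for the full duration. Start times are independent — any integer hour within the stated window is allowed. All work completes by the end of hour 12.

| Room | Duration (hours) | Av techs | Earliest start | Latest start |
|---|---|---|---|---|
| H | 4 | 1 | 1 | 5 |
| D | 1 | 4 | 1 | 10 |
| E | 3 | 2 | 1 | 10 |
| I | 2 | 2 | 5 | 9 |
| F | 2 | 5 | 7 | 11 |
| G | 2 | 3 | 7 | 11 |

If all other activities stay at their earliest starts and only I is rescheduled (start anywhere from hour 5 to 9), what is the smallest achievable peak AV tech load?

8

I@5: h1:7  h2:3  h3:3  h4:1  h5:2  h6:2  h7:8  h8:8  h9:0  h10:0  h11:0  h12:0 → peak 8
I@6: h1:7  h2:3  h3:3  h4:1  h5:0  h6:2  h7:10  h8:8  h9:0  h10:0  h11:0  h12:0 → peak 10
I@7: h1:7  h2:3  h3:3  h4:1  h5:0  h6:0  h7:10  h8:10  h9:0  h10:0  h11:0  h12:0 → peak 10
I@8: h1:7  h2:3  h3:3  h4:1  h5:0  h6:0  h7:8  h8:10  h9:2  h10:0  h11:0  h12:0 → peak 10
I@9: h1:7  h2:3  h3:3  h4:1  h5:0  h6:0  h7:8  h8:8  h9:2  h10:2  h11:0  h12:0 → peak 8
Best is I@5, peak 8.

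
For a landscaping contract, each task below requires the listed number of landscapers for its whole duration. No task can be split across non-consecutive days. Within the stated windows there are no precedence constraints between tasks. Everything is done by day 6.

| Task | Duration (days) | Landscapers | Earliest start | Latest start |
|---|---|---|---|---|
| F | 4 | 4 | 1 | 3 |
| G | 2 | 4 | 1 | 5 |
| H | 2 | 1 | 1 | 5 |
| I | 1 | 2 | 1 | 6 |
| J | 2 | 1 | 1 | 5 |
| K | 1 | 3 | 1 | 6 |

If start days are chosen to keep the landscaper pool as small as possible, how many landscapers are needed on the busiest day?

7

Early-start (F@1, G@1, H@1, I@1, J@1, K@1) gives peak 15: d1:15  d2:10  d3:4  d4:4  d5:0  d6:0.
Shift G→5, J→2, K→4.
Schedule F@1, G@5, H@1, I@1, J@2, K@4: d1:7  d2:6  d3:5  d4:7  d5:4  d6:4 — peak 7.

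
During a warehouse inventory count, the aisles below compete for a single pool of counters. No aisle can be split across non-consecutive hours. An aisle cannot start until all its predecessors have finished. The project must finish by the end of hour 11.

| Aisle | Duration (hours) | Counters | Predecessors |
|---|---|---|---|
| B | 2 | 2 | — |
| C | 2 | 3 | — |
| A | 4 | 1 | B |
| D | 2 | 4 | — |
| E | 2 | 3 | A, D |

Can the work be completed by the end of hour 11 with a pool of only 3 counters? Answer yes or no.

no

The minimum achievable peak is 4; 3 < 4, so no feasible schedule stays within the cap.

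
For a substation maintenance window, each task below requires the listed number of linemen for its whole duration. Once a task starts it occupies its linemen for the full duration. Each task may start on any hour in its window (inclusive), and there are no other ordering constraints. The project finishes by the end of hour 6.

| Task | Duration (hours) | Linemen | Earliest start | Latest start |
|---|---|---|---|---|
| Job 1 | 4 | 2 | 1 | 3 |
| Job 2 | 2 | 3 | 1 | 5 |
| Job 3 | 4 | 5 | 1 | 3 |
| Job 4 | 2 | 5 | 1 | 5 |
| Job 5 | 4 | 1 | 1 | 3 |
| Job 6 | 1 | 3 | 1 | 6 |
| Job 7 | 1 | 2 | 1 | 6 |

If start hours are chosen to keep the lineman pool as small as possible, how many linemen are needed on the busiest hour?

Early-start (Job 1@1, Job 2@1, Job 3@1, Job 4@1, Job 5@1, Job 6@1, Job 7@1) gives peak 21: h1:21  h2:16  h3:8  h4:8  h5:0  h6:0.
Shift Job 4→5, Job 5→3, Job 6→5, Job 7→3.
Schedule Job 1@1, Job 2@1, Job 3@1, Job 4@5, Job 5@3, Job 6@5, Job 7@3: h1:10  h2:10  h3:10  h4:8  h5:9  h6:6 — peak 10.

10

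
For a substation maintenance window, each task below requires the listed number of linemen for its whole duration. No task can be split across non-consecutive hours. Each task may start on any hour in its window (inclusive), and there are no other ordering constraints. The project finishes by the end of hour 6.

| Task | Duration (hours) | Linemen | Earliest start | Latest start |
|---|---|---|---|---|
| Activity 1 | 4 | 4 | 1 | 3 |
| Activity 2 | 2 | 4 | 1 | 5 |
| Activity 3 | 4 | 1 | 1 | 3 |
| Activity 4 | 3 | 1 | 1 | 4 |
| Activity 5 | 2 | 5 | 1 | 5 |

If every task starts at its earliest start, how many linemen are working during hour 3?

6

At early start, hour 3 has: Activity 1, Activity 3, Activity 4.
Demand: 4 + 1 + 1 = 6.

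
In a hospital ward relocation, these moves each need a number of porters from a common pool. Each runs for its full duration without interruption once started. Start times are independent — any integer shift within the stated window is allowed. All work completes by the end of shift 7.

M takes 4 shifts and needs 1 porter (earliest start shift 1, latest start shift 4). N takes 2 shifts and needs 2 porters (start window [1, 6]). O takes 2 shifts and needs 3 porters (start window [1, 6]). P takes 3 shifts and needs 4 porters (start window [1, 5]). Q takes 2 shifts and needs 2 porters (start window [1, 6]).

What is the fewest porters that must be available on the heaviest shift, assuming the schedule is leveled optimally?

Early-start (M@1, N@1, O@1, P@1, Q@1) gives peak 12: s1:12  s2:12  s3:5  s4:1  s5:0  s6:0  s7:0.
Shift O→3, P→5.
Schedule M@1, N@1, O@3, P@5, Q@1: s1:5  s2:5  s3:4  s4:4  s5:4  s6:4  s7:4 — peak 5.
Total porter-shifts = 30 over 7 shifts ⇒ peak ≥ ⌈30/7⌉ = 5, so 5 is optimal.

5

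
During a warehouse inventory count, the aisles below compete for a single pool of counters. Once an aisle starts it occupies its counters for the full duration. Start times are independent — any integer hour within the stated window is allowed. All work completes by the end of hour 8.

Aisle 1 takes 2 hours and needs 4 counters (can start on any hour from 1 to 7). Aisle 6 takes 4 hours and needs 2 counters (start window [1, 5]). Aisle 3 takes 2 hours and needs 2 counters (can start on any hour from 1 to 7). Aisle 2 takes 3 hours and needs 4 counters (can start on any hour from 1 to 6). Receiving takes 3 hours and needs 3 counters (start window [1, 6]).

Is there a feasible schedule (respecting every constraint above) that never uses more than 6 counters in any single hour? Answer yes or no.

yes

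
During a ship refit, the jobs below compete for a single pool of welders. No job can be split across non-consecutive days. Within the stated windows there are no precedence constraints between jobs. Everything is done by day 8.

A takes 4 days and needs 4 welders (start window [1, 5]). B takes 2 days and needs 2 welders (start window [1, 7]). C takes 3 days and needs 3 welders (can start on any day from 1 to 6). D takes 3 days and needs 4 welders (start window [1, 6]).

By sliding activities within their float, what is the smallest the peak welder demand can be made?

7

Early-start (A@1, B@1, C@1, D@1) gives peak 13: d1:13  d2:13  d3:11  d4:4  d5:0  d6:0  d7:0  d8:0.
Shift C→3, D→5.
Schedule A@1, B@1, C@3, D@5: d1:6  d2:6  d3:7  d4:7  d5:7  d6:4  d7:4  d8:0 — peak 7.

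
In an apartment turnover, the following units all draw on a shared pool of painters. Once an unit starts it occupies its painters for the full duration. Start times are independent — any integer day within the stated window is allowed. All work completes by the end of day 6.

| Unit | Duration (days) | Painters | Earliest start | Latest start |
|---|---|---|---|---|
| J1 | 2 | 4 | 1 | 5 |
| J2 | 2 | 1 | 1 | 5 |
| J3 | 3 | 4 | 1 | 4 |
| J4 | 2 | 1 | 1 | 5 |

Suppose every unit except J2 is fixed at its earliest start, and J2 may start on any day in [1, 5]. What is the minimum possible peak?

9

J2@1: d1:10  d2:10  d3:4  d4:0  d5:0  d6:0 → peak 10
J2@2: d1:9  d2:10  d3:5  d4:0  d5:0  d6:0 → peak 10
J2@3: d1:9  d2:9  d3:5  d4:1  d5:0  d6:0 → peak 9
J2@4: d1:9  d2:9  d3:4  d4:1  d5:1  d6:0 → peak 9
J2@5: d1:9  d2:9  d3:4  d4:0  d5:1  d6:1 → peak 9
Best is J2@3, peak 9.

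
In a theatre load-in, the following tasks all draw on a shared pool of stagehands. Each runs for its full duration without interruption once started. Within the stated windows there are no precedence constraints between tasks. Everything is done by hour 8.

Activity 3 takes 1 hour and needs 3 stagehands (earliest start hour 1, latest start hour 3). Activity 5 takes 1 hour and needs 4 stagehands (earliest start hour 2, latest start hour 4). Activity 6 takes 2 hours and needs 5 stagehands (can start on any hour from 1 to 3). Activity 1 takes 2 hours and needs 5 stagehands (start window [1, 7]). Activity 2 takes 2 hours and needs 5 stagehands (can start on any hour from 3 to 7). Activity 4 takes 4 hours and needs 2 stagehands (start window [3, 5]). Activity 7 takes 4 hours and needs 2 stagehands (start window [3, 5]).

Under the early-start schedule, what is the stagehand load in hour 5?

4

At early start, hour 5 has: Activity 4, Activity 7.
Demand: 2 + 2 = 4.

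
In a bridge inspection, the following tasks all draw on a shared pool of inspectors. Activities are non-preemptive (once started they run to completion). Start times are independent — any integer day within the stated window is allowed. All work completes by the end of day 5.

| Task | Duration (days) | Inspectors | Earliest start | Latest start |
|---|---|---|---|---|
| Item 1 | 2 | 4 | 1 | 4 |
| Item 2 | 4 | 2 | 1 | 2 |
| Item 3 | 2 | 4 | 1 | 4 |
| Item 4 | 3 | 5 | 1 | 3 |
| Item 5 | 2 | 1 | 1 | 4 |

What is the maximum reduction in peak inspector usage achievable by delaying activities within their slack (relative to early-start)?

Early-start peak: d1:16  d2:16  d3:7  d4:2  d5:0 ⇒ 16.
Leveled (Item 1@1, Item 2@1, Item 3@1, Item 4@3, Item 5@3): d1:10  d2:10  d3:8  d4:8  d5:5 ⇒ 10.
Reduction 16 − 10 = 6.

6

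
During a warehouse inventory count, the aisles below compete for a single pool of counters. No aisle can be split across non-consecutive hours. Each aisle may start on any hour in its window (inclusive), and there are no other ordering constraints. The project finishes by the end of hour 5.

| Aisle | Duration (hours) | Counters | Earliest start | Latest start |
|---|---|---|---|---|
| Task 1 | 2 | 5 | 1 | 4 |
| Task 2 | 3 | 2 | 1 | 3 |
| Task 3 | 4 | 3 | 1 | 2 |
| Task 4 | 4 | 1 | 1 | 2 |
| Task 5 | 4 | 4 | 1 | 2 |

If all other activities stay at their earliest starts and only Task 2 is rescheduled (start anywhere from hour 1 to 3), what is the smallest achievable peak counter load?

13

Task 2@1: h1:15  h2:15  h3:10  h4:8  h5:0 → peak 15
Task 2@2: h1:13  h2:15  h3:10  h4:10  h5:0 → peak 15
Task 2@3: h1:13  h2:13  h3:10  h4:10  h5:2 → peak 13
Best is Task 2@3, peak 13.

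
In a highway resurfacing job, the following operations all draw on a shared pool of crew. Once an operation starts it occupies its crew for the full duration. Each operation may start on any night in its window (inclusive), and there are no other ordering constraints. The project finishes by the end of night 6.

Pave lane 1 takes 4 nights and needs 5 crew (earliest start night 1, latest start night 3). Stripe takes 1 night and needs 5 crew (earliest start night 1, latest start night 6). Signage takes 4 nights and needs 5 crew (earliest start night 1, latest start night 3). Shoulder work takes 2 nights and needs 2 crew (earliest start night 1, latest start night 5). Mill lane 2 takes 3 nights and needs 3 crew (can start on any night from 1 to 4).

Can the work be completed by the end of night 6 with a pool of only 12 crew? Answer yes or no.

no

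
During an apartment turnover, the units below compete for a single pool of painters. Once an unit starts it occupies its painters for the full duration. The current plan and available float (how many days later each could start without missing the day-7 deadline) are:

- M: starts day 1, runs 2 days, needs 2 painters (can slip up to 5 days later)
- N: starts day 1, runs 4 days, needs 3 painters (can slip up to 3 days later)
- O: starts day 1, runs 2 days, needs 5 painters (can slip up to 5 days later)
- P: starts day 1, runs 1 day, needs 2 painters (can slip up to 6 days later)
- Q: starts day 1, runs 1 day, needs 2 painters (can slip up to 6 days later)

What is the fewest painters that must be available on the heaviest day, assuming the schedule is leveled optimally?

Early-start (M@1, N@1, O@1, P@1, Q@1) gives peak 14: d1:14  d2:10  d3:3  d4:3  d5:0  d6:0  d7:0.
Shift O→5, P→3, Q→4.
Schedule M@1, N@1, O@5, P@3, Q@4: d1:5  d2:5  d3:5  d4:5  d5:5  d6:5  d7:0 — peak 5.
Total painter-days = 30 over 7 days ⇒ peak ≥ ⌈30/7⌉ = 5, so 5 is optimal.

5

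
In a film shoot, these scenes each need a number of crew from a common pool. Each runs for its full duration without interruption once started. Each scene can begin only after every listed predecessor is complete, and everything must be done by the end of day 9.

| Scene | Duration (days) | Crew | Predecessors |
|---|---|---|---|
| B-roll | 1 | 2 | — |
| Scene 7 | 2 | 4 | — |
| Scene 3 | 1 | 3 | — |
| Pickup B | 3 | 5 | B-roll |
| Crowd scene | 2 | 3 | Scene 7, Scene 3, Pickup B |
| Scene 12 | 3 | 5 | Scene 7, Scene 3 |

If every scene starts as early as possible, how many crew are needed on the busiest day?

10

Early-start schedule: B-roll@1, Scene 7@1, Scene 3@1, Pickup B@2, Crowd scene@5, Scene 12@3.
Load per day: day 1: 9, day 2: 9, day 3: 10, day 4: 10, day 5: 8, day 6: 3, day 7: 0, day 8: 0, day 9: 0.
Peak is 10.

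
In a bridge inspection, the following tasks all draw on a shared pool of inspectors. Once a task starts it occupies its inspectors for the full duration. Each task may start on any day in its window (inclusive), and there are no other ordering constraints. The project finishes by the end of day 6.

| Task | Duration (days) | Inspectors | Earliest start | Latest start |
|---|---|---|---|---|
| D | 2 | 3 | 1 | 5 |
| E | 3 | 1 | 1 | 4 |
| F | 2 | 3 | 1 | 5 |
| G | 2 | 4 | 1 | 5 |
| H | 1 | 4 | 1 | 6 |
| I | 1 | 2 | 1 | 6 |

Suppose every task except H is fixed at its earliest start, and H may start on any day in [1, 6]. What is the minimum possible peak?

H@1: d1:17  d2:11  d3:1  d4:0  d5:0  d6:0 → peak 17
H@2: d1:13  d2:15  d3:1  d4:0  d5:0  d6:0 → peak 15
H@3: d1:13  d2:11  d3:5  d4:0  d5:0  d6:0 → peak 13
H@4: d1:13  d2:11  d3:1  d4:4  d5:0  d6:0 → peak 13
H@5: d1:13  d2:11  d3:1  d4:0  d5:4  d6:0 → peak 13
H@6: d1:13  d2:11  d3:1  d4:0  d5:0  d6:4 → peak 13
Best is H@3, peak 13.

13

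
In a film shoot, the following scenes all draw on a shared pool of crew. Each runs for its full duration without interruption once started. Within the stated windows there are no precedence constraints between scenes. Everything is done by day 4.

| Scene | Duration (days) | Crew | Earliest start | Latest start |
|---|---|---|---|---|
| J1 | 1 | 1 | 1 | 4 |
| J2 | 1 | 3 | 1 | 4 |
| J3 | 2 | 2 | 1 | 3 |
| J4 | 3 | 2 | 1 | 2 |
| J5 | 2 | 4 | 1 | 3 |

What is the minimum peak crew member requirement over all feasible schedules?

Early-start (J1@1, J2@1, J3@1, J4@1, J5@1) gives peak 12: d1:12  d2:8  d3:2  d4:0.
Shift J4→2, J5→3.
Schedule J1@1, J2@1, J3@1, J4@2, J5@3: d1:6  d2:4  d3:6  d4:6 — peak 6.
Total crew member-days = 22 over 4 days ⇒ peak ≥ ⌈22/4⌉ = 6, so 6 is optimal.

6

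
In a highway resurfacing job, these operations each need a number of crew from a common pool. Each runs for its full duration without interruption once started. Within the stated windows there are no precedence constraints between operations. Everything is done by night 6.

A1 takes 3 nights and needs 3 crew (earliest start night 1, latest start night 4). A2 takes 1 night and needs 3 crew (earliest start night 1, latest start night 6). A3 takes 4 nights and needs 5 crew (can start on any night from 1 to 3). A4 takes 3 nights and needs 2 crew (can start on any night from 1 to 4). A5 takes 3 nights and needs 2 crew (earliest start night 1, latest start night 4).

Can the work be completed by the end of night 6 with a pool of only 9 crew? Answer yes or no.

yes

Schedule A1@1, A2@1, A3@2, A4@4, A5@4: n1:6  n2:8  n3:8  n4:9  n5:9  n6:4 — peak 9 ≤ 9.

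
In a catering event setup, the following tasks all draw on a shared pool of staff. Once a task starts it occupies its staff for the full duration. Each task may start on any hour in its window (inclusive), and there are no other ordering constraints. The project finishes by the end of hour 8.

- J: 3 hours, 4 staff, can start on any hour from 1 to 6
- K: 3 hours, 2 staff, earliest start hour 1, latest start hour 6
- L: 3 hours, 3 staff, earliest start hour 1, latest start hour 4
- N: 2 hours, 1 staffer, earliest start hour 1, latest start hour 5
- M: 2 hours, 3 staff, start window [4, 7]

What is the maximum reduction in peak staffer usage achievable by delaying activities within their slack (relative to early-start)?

Early-start peak: h1:10  h2:10  h3:9  h4:3  h5:3  h6:0  h7:0  h8:0 ⇒ 10.
Leveled (J@1, K@4, L@4, N@1, M@7): h1:5  h2:5  h3:4  h4:5  h5:5  h6:5  h7:3  h8:3 ⇒ 5.
Reduction 10 − 5 = 5.

5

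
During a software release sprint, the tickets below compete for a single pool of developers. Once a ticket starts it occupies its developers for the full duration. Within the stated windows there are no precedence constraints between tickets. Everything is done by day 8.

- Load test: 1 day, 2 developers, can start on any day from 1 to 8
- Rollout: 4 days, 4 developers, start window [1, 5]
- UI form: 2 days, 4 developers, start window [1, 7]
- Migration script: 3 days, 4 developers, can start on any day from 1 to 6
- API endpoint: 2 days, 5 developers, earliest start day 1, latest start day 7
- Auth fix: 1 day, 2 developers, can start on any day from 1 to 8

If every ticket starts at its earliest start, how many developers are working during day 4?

At early start, day 4 has: Rollout.
Demand: 4 = 4.

4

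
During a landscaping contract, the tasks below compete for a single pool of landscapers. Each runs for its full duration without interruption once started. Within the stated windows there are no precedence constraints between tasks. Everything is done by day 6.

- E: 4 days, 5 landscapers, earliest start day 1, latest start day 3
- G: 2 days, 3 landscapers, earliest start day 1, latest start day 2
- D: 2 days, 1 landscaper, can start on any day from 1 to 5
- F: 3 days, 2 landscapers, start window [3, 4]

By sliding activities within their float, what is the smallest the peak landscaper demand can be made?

7

Early-start (E@1, G@1, D@1, F@3) gives peak 9: d1:9  d2:9  d3:7  d4:7  d5:2  d6:0.
Shift E→3.
Schedule E@3, G@1, D@1, F@3: d1:4  d2:4  d3:7  d4:7  d5:7  d6:5 — peak 7.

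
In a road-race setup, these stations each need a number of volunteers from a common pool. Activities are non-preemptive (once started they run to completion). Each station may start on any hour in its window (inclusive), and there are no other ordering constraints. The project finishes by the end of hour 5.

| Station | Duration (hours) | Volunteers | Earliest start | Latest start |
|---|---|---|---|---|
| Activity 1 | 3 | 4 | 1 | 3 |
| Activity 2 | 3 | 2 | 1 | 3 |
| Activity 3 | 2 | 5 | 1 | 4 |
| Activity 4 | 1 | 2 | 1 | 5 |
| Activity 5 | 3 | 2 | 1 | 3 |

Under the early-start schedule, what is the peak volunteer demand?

Early-start schedule: Activity 1@1, Activity 2@1, Activity 3@1, Activity 4@1, Activity 5@1.
Load per hour: hour 1: 15, hour 2: 13, hour 3: 8, hour 4: 0, hour 5: 0.
Peak is 15.

15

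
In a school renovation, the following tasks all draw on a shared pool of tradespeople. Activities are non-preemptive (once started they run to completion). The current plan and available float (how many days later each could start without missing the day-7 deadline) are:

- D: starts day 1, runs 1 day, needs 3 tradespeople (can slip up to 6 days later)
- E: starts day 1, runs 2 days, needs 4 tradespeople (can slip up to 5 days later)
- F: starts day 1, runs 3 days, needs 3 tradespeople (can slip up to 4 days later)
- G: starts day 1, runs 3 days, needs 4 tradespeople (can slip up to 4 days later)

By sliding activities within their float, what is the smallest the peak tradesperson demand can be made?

Early-start (D@1, E@1, F@1, G@1) gives peak 14: d1:14  d2:11  d3:7  d4:0  d5:0  d6:0  d7:0.
Shift F→2, G→3.
Schedule D@1, E@1, F@2, G@3: d1:7  d2:7  d3:7  d4:7  d5:4  d6:0  d7:0 — peak 7.

7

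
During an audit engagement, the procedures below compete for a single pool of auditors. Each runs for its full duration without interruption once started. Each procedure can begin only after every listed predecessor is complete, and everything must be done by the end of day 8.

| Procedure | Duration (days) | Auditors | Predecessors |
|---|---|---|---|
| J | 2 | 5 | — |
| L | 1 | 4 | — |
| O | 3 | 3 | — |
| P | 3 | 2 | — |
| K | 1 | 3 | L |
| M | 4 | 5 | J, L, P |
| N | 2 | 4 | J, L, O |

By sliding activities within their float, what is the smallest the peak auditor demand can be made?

9

Early-start (J@1, L@1, O@1, P@1, K@2, M@4, N@4) gives peak 14: d1:14  d2:13  d3:5  d4:9  d5:9  d6:5  d7:5  d8:0.
Shift O→3, P→2, K→3, M→5, N→6.
Schedule J@1, L@1, O@3, P@2, K@3, M@5, N@6: d1:9  d2:7  d3:8  d4:5  d5:8  d6:9  d7:9  d8:5 — peak 9.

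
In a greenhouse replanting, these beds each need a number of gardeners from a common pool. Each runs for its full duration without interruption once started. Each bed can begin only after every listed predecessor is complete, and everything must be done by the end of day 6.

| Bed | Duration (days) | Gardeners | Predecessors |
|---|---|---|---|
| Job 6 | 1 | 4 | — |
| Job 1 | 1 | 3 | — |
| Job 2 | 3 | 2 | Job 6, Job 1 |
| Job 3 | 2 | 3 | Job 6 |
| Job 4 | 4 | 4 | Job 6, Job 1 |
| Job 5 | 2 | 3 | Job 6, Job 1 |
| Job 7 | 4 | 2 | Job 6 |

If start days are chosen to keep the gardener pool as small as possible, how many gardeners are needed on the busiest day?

11

Early-start (Job 6@1, Job 1@1, Job 2@2, Job 3@2, Job 4@2, Job 5@2, Job 7@2) gives peak 14: d1:7  d2:14  d3:14  d4:8  d5:6  d6:0.
Shift Job 5→4.
Schedule Job 6@1, Job 1@1, Job 2@2, Job 3@2, Job 4@2, Job 5@4, Job 7@2: d1:7  d2:11  d3:11  d4:11  d5:9  d6:0 — peak 11.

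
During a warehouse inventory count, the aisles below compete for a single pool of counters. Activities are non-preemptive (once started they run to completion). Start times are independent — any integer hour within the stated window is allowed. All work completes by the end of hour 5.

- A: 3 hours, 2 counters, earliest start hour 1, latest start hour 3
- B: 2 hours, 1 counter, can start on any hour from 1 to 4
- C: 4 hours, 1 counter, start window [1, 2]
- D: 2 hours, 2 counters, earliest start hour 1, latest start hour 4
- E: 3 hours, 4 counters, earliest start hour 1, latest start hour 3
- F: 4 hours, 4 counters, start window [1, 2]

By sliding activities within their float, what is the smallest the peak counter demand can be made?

11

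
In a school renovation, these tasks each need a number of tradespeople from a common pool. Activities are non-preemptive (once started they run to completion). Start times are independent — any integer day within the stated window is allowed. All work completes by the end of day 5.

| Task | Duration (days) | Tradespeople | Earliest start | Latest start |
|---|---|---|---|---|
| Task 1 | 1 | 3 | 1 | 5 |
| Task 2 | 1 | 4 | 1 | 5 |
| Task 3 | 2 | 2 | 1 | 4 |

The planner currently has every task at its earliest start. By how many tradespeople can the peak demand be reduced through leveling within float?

5

Early-start peak: d1:9  d2:2  d3:0  d4:0  d5:0 ⇒ 9.
Leveled (Task 1@1, Task 2@2, Task 3@3): d1:3  d2:4  d3:2  d4:2  d5:0 ⇒ 4.
Reduction 9 − 4 = 5.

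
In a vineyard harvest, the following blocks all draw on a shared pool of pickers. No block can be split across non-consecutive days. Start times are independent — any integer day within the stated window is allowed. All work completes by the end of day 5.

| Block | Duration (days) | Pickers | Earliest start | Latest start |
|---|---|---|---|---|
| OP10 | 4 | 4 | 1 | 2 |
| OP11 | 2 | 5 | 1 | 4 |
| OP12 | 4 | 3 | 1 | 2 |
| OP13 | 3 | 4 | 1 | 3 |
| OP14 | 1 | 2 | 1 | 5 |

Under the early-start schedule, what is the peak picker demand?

18

Early-start schedule: OP10@1, OP11@1, OP12@1, OP13@1, OP14@1.
Load per day: day 1: 18, day 2: 16, day 3: 11, day 4: 7, day 5: 0.
Peak is 18.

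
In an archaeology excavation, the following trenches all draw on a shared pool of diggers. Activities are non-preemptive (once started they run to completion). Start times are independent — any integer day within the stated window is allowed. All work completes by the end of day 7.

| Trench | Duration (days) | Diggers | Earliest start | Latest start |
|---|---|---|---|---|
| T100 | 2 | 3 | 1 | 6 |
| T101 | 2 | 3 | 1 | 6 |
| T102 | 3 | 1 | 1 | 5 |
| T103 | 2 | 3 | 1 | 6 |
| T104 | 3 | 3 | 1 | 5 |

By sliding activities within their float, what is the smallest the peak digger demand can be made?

6

Early-start (T100@1, T101@1, T102@1, T103@1, T104@1) gives peak 13: d1:13  d2:13  d3:4  d4:0  d5:0  d6:0  d7:0.
Shift T102→3, T103→3, T104→5.
Schedule T100@1, T101@1, T102@3, T103@3, T104@5: d1:6  d2:6  d3:4  d4:4  d5:4  d6:3  d7:3 — peak 6.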